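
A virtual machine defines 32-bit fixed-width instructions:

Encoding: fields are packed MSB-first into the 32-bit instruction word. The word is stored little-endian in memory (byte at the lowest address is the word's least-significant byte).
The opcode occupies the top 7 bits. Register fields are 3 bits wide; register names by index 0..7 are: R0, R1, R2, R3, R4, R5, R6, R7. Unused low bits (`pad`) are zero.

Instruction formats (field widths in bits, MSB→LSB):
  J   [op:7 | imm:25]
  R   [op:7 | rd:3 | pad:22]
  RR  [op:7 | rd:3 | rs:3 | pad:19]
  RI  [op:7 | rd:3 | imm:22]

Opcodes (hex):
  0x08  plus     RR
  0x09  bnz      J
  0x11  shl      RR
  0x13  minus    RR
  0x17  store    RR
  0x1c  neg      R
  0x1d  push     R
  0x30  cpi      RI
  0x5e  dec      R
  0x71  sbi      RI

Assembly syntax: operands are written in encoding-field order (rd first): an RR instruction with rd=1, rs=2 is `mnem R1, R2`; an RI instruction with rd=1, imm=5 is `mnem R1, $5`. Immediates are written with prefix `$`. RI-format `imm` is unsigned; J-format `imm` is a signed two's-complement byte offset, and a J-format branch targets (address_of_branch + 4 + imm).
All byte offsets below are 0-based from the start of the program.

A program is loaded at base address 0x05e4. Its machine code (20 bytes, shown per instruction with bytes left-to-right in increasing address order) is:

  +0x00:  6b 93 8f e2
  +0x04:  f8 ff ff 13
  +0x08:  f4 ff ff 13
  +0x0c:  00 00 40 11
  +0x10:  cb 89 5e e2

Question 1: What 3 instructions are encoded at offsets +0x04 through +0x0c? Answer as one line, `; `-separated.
bnz $-8; bnz $-12; plus R5, R0

@+04  little-endian(f8 ff ff 13) = 0x13fffff8
  top 7b → 0x9 → bnz [J]
  imm@[24:0]=0x1fffff8 (s25→-8) ⇒ $-8
@+08  little-endian(f4 ff ff 13) = 0x13fffff4
  top 7b → 0x9 → bnz [J]
  imm@[24:0]=0x1fffff4 (s25→-12) ⇒ $-12
@+0c  little-endian(00 00 40 11) = 0x11400000
  top 7b → 0x8 → plus [RR]
  rd@[24:22]=0x5 ⇒ R5
  rs@[21:19]=0x0 ⇒ R0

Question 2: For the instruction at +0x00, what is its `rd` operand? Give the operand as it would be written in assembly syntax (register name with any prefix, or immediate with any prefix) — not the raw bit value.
R2

+0x00: 6b 93 8f e2 ⇒ word 0xe28f936b (little)
  opcode bits[31:25]=0x71: sbi/RI
  rd: (w>>22)&0x7=0x2 → R2
  imm: (w>>0)&0x3fffff=0xf936b → $1020779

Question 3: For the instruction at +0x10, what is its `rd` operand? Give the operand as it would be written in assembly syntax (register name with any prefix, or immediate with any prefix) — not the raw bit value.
[10] cb 89 5e e2 → 0xe25e89cb
  opcode bits[31:25]=0x71: sbi/RI
  rd: (w>>22)&0x7=0x1 → R1
  imm: (w>>0)&0x3fffff=0x1e89cb → $2001355

R1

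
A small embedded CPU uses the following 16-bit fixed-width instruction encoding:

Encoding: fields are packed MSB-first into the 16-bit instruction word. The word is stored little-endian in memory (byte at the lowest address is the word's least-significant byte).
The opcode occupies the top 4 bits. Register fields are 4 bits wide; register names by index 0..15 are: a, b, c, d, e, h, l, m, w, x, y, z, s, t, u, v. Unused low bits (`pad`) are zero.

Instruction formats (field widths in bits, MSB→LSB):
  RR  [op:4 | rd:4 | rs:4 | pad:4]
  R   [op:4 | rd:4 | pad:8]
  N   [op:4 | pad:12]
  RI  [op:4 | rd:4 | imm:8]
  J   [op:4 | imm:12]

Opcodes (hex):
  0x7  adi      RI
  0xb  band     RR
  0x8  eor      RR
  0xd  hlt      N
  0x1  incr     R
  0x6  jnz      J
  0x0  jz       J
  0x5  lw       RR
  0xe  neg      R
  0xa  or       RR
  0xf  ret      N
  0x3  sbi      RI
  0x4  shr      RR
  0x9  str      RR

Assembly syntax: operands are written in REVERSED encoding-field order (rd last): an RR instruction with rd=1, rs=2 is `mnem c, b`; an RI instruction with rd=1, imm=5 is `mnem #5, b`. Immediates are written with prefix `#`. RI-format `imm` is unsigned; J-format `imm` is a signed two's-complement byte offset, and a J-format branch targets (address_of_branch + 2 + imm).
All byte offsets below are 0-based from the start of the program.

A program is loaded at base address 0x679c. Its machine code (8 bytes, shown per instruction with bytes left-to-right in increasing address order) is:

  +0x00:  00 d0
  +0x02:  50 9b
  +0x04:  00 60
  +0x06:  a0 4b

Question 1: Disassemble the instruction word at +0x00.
@+00  little-endian(00 d0) = 0xd000
  opcode bits[15:12]=0xd: hlt/N

hlt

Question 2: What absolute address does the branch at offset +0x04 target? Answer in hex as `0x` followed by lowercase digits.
0x67a2

[04] 00 60 → 0x6000
  top 4b → 0x6 → jnz [J]
  imm: (w>>0)&0xfff=0x0 → #0
  target = base 0x679c + off 0x04 + 2 + imm 0 = 0x67a2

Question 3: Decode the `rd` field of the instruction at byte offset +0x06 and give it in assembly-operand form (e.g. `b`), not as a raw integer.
z

@+06  little-endian(a0 4b) = 0x4ba0
  opcode bits[15:12]=0x4: shr/RR
  [11:8] rd=11 = z
  [7:4] rs=10 = y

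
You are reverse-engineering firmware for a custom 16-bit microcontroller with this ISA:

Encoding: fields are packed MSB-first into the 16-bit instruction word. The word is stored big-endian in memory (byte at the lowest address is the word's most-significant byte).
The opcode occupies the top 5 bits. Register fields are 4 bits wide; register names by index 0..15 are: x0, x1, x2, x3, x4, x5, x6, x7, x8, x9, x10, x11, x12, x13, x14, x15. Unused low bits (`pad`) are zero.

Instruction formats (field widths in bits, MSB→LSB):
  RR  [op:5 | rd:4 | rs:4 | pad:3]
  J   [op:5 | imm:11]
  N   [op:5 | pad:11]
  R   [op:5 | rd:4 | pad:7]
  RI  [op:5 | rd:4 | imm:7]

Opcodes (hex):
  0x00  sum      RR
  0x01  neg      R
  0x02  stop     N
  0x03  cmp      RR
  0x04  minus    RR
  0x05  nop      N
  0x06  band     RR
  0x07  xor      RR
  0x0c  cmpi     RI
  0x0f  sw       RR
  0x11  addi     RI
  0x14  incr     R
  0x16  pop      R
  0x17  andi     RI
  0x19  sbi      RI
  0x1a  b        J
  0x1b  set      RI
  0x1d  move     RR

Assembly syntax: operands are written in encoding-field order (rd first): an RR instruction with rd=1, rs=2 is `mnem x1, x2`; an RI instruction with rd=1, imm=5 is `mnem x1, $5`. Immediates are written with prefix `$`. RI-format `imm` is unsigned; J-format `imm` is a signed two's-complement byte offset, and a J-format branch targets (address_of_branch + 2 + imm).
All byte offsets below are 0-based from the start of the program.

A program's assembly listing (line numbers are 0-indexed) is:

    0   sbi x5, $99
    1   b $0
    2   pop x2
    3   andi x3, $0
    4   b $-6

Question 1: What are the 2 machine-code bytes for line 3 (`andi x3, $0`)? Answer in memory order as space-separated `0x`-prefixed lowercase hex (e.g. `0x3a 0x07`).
0xb9 0x80

3. andi fields op=0x17:5|rd=3:4|imm=0:7 → word b980h → b9 80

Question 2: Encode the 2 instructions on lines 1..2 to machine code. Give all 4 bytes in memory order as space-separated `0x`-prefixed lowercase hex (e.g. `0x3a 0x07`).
0xd0 0x00 0xb1 0x00

line 1 (b): pack op=0x1a:5|imm=0:11 = 0xd000; big→ d0 00
line 2 (pop): pack op=0x16:5|rd=2:4|pad=0:7 = 0xb100; big→ b1 00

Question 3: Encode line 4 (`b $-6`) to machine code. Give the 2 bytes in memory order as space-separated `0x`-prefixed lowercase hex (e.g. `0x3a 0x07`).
L4: b op=0x1a:5|imm=-6:11 ⇒ 0xd7fa ⇒ big d7 fa

0xd7 0xfa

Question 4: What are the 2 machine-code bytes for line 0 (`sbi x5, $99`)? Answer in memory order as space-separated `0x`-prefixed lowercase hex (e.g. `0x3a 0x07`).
0xca 0xe3

L0: sbi op=0x19:5|rd=5:4|imm=99:7 ⇒ 0xcae3 ⇒ big ca e3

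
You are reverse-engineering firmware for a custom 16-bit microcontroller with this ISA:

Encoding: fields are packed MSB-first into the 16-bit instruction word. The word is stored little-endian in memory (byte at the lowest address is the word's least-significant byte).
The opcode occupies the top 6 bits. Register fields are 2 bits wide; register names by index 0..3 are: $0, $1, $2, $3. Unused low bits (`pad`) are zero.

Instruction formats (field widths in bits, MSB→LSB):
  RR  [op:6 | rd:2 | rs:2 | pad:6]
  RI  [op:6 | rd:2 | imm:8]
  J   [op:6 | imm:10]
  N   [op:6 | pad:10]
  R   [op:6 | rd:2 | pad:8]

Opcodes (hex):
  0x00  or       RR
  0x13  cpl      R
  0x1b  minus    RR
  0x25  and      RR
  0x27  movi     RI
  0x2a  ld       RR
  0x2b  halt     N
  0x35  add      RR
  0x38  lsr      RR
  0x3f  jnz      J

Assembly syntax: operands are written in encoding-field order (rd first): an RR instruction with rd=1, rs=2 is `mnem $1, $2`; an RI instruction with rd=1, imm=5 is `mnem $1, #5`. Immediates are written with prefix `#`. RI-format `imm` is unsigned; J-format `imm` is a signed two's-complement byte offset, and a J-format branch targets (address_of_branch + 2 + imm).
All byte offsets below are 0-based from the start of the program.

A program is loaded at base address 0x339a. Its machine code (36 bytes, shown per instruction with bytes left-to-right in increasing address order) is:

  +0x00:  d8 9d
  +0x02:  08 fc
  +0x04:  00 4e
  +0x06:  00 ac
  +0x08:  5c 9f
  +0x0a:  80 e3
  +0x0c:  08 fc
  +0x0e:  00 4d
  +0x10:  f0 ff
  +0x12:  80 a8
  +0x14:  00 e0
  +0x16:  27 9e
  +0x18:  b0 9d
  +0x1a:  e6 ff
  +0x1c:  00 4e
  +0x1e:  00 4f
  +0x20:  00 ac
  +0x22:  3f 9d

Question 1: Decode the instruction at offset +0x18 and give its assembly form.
movi $1, #176

@+18  little-endian(b0 9d) = 0x9db0
  top 6b → 0x27 → movi [RI]
  [9:8] rd=1 = $1
  [7:0] imm=176 = #176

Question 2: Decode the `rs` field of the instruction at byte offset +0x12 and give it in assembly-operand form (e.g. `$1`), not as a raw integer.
$2

[12] 80 a8 → 0xa880
  op=0xa880>>10=0x2a ⇒ ld (RR)
  rd: (w>>8)&0x3=0x0 → $0
  rs: (w>>6)&0x3=0x2 → $2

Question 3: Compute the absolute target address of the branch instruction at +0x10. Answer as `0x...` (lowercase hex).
0x339c

[10] f0 ff → 0xfff0
  op=0xfff0>>10=0x3f ⇒ jnz (J)
  imm@[9:0]=0x3f0 (s10→-16) ⇒ #-16
  target = base 0x339a + off 0x10 + 2 + imm -16 = 0x339c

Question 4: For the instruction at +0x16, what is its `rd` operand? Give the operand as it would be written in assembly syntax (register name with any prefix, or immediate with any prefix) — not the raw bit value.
$2

[16] 27 9e → 0x9e27
  op=0x9e27>>10=0x27 ⇒ movi (RI)
  [9:8] rd=2 = $2
  [7:0] imm=39 = #39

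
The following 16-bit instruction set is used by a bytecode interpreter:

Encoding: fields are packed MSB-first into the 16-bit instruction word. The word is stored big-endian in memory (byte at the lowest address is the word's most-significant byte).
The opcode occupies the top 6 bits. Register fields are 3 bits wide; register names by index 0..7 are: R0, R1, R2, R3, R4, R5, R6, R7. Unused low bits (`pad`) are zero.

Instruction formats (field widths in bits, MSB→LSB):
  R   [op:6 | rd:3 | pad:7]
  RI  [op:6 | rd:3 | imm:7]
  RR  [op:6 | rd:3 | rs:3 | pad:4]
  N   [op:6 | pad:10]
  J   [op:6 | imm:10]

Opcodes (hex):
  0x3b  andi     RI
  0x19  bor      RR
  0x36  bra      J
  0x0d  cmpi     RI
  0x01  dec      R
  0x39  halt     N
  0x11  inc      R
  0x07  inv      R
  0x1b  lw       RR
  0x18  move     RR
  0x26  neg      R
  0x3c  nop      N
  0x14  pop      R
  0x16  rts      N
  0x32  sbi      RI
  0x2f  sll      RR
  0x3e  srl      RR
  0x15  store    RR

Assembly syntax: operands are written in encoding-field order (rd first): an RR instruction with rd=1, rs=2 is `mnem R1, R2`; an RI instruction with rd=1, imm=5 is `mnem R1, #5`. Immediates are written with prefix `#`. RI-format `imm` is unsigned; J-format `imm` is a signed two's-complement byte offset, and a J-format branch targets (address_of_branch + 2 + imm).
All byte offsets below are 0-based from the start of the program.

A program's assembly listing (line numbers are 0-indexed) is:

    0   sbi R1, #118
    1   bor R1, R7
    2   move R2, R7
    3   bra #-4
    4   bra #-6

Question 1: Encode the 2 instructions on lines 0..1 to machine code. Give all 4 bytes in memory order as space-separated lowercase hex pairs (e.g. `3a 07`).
c8 f6 64 f0

line 0 (sbi): pack op=0x32:6|rd=1:3|imm=118:7 = 0xc8f6; big→ c8 f6
line 1 (bor): pack op=0x19:6|rd=1:3|rs=7:3|pad=0:4 = 0x64f0; big→ 64 f0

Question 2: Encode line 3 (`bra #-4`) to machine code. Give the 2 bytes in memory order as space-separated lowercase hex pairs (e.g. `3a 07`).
db fc

L3: bra op=0x36:6|imm=-4:10 ⇒ 0xdbfc ⇒ big db fc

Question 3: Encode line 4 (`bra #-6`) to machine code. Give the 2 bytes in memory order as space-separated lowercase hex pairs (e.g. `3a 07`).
4. bra fields op=0x36:6|imm=-6:10 → word dbfah → db fa

db fa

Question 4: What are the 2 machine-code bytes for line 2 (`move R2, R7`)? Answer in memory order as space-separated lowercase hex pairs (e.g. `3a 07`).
L2: move op=0x18:6|rd=2:3|rs=7:3|pad=0:4 ⇒ 0x6170 ⇒ big 61 70

61 70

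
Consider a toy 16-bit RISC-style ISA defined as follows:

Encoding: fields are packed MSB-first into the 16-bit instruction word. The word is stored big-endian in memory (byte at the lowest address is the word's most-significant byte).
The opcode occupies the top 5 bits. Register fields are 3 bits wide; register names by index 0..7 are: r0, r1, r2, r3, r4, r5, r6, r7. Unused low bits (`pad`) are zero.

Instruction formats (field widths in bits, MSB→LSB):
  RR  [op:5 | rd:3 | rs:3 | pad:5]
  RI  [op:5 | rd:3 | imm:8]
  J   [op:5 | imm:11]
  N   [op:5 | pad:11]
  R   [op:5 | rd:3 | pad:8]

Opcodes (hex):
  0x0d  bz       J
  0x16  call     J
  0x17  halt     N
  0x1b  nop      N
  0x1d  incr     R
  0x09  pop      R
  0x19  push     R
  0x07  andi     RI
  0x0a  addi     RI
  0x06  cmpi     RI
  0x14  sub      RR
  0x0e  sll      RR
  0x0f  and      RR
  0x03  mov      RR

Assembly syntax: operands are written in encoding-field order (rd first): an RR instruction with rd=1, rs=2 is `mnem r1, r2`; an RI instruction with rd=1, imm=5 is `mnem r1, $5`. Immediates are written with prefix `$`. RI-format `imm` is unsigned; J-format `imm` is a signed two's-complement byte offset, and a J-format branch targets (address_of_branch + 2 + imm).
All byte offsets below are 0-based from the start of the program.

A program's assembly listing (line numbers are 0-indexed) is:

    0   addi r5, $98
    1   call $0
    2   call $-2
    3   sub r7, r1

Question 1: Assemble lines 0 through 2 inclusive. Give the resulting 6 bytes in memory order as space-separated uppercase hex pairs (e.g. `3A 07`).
55 62 B0 00 B7 FE

0. addi fields op=0xa:5|rd=5:3|imm=98:8 → word 5562h → 55 62
1. call fields op=0x16:5|imm=0:11 → word b000h → b0 00
2. call fields op=0x16:5|imm=-2:11 → word b7feh → b7 fe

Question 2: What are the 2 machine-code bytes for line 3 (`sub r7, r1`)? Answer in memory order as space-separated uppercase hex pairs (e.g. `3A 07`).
L3: sub op=0x14:5|rd=7:3|rs=1:3|pad=0:5 ⇒ 0xa720 ⇒ big a7 20

A7 20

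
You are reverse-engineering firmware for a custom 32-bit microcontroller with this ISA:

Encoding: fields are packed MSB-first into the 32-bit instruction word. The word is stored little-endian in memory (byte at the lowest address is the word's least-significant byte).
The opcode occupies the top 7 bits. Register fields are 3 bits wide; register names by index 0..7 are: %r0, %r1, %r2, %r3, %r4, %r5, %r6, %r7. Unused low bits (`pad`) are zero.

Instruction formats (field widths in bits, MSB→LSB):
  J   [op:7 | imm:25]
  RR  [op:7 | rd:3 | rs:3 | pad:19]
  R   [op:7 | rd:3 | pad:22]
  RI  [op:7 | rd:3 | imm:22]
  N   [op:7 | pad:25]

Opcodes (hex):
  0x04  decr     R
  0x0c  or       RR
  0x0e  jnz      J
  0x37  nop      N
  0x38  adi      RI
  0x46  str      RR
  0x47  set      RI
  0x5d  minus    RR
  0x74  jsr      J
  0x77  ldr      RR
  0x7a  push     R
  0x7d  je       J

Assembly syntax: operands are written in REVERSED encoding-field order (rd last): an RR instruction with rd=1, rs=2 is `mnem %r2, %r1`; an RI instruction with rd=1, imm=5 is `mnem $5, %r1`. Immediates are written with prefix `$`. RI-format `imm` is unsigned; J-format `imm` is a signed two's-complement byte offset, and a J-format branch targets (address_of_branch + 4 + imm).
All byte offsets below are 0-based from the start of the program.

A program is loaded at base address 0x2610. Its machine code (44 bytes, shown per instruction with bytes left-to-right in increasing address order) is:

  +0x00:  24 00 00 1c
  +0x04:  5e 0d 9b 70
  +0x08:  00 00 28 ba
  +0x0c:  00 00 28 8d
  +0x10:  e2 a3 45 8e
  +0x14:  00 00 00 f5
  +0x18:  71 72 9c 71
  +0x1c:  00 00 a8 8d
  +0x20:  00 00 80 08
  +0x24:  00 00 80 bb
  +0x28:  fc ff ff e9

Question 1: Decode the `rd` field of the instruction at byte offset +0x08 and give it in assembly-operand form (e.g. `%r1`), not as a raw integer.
%r0

+0x08: 00 00 28 ba ⇒ word 0xba280000 (little)
  op=0xba280000>>25=0x5d ⇒ minus (RR)
  [24:22] rd=0 = %r0
  [21:19] rs=5 = %r5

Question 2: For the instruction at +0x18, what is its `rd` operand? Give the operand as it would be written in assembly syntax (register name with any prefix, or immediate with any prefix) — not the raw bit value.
@+18  little-endian(71 72 9c 71) = 0x719c7271
  op=0x719c7271>>25=0x38 ⇒ adi (RI)
  [24:22] rd=6 = %r6
  [21:0] imm=1864305 = $1864305

%r6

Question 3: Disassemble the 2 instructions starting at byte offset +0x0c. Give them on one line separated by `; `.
str %r5, %r4; set $369634, %r1

+0x0c: 00 00 28 8d ⇒ word 0x8d280000 (little)
  op=0x8d280000>>25=0x46 ⇒ str (RR)
  rd: (w>>22)&0x7=0x4 → %r4
  rs: (w>>19)&0x7=0x5 → %r5
+0x10: e2 a3 45 8e ⇒ word 0x8e45a3e2 (little)
  op=0x8e45a3e2>>25=0x47 ⇒ set (RI)
  rd: (w>>22)&0x7=0x1 → %r1
  imm: (w>>0)&0x3fffff=0x5a3e2 → $369634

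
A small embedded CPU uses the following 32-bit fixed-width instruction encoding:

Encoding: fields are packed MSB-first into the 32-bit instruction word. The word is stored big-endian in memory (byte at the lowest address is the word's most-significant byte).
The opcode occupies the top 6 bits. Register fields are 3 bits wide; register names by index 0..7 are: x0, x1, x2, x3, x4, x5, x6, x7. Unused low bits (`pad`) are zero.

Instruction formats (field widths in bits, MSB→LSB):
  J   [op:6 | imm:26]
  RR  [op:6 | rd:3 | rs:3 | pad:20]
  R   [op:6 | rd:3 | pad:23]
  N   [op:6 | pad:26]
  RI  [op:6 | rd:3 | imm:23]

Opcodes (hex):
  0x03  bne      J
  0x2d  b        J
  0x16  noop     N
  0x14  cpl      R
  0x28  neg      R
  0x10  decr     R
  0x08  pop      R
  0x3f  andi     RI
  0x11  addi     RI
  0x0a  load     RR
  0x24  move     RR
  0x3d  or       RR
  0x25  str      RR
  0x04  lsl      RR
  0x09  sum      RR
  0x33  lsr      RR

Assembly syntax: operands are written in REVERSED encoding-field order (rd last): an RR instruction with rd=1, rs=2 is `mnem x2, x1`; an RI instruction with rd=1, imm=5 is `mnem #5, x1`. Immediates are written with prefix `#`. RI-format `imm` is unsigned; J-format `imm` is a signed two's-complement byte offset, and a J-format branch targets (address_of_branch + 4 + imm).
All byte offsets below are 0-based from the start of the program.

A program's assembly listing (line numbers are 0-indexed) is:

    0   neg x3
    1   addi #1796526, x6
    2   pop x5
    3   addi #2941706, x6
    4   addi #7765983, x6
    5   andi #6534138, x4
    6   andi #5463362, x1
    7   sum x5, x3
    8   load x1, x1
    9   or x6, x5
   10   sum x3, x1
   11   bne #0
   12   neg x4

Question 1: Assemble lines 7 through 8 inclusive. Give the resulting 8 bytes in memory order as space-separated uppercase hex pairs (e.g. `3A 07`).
25 D0 00 00 28 90 00 00

7. sum fields op=0x9:6|rd=3:3|rs=5:3|pad=0:20 → word 25d00000h → 25 d0 00 00
8. load fields op=0xa:6|rd=1:3|rs=1:3|pad=0:20 → word 28900000h → 28 90 00 00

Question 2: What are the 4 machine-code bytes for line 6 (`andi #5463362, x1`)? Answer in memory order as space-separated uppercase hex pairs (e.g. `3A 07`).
FC D3 5D 42

line 6 (andi): pack op=0x3f:6|rd=1:3|imm=5463362:23 = 0xfcd35d42; big→ fc d3 5d 42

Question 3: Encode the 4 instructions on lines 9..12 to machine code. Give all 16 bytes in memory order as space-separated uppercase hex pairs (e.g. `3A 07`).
F6 E0 00 00 24 B0 00 00 0C 00 00 00 A2 00 00 00

9. or fields op=0x3d:6|rd=5:3|rs=6:3|pad=0:20 → word f6e00000h → f6 e0 00 00
10. sum fields op=0x9:6|rd=1:3|rs=3:3|pad=0:20 → word 24b00000h → 24 b0 00 00
11. bne fields op=0x3:6|imm=0:26 → word 0c000000h → 0c 00 00 00
12. neg fields op=0x28:6|rd=4:3|pad=0:23 → word a2000000h → a2 00 00 00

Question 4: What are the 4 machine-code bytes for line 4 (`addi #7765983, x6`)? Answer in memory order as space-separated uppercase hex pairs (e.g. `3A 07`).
47 76 7F DF

4. addi fields op=0x11:6|rd=6:3|imm=7765983:23 → word 47767fdfh → 47 76 7f df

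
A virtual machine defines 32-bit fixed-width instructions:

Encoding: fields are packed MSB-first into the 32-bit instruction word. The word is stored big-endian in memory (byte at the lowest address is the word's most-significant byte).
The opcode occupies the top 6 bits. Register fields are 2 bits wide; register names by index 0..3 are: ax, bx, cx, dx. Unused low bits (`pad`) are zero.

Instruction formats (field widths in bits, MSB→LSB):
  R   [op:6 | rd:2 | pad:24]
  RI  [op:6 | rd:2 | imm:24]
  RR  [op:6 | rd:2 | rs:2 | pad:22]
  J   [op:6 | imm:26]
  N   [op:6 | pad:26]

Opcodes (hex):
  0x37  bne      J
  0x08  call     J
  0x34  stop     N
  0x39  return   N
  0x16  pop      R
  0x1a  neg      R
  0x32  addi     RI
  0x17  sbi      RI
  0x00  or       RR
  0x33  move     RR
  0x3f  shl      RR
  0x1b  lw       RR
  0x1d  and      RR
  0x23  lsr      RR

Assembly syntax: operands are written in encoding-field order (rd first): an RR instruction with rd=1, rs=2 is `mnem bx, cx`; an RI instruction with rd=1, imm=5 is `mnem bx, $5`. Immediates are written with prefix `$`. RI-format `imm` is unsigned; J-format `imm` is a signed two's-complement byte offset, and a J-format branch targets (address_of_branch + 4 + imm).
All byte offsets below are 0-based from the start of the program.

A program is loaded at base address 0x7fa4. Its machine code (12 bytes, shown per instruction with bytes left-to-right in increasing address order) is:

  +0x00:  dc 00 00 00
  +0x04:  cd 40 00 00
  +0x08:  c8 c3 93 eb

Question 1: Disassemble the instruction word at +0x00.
off 0x00: read dc 00 00 00 as big → 0xdc000000
  op=0xdc000000>>26=0x37 ⇒ bne (J)
  [25:0] imm=0 = $0

bne $0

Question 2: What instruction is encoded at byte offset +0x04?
move bx, bx

[04] cd 40 00 00 → 0xcd400000
  top 6b → 0x33 → move [RR]
  [25:24] rd=1 = bx
  [23:22] rs=1 = bx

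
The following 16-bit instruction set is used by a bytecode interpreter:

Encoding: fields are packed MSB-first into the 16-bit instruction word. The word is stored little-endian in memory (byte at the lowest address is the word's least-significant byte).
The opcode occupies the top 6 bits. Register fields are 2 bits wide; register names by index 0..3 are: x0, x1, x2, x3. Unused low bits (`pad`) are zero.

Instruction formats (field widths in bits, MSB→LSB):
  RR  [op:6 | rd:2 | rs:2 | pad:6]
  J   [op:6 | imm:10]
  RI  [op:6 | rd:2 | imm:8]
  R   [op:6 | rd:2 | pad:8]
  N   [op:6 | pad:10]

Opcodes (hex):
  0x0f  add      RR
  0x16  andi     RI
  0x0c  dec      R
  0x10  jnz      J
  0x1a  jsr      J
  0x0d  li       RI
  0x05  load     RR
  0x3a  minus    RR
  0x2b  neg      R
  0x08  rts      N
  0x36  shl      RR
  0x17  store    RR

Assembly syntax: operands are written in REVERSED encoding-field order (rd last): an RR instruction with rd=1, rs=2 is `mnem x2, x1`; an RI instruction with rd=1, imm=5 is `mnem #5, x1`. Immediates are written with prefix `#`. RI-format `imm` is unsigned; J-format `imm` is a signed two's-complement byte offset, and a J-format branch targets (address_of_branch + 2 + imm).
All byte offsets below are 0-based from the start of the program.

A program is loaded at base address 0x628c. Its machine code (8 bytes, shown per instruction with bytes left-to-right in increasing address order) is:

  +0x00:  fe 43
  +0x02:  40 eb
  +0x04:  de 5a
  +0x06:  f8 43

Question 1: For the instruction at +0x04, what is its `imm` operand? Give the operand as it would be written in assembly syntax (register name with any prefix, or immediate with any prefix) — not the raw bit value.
#222

[04] de 5a → 0x5ade
  opcode bits[15:10]=0x16: andi/RI
  rd@[9:8]=0x2 ⇒ x2
  imm@[7:0]=0xde ⇒ #222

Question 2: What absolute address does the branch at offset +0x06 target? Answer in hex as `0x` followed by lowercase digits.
@+06  little-endian(f8 43) = 0x43f8
  op=0x43f8>>10=0x10 ⇒ jnz (J)
  imm@[9:0]=0x3f8 (s10→-8) ⇒ #-8
  target = base 0x628c + off 0x06 + 2 + imm -8 = 0x628c

0x628c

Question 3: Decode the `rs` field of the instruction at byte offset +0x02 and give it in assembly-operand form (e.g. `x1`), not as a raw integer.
x1

+0x02: 40 eb ⇒ word 0xeb40 (little)
  op=0xeb40>>10=0x3a ⇒ minus (RR)
  rd@[9:8]=0x3 ⇒ x3
  rs@[7:6]=0x1 ⇒ x1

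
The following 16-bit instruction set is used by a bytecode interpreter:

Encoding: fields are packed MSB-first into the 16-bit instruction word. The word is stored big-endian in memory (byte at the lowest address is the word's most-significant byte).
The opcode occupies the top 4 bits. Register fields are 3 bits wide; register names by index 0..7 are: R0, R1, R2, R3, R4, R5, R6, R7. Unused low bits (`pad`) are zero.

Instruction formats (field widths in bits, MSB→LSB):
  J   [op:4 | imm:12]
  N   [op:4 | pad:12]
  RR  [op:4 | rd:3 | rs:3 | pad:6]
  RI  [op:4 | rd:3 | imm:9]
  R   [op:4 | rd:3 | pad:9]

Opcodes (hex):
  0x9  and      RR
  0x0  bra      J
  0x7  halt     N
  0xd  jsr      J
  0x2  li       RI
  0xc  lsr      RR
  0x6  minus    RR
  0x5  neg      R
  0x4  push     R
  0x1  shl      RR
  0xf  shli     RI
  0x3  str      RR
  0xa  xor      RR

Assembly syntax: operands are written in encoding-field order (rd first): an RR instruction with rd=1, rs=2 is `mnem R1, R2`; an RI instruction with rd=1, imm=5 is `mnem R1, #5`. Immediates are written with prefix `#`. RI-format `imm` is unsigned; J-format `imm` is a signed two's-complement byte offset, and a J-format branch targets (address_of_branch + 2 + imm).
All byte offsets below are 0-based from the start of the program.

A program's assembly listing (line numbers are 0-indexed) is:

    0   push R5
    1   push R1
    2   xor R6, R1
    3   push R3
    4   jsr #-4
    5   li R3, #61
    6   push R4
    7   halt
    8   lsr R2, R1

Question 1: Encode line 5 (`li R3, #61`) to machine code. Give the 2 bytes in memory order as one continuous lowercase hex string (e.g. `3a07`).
263d

line 5 (li): pack op=0x2:4|rd=3:3|imm=61:9 = 0x263d; big→ 26 3d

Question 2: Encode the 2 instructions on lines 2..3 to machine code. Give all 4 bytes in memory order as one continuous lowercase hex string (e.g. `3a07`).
ac404600

line 2 (xor): pack op=0xa:4|rd=6:3|rs=1:3|pad=0:6 = 0xac40; big→ ac 40
line 3 (push): pack op=0x4:4|rd=3:3|pad=0:9 = 0x4600; big→ 46 00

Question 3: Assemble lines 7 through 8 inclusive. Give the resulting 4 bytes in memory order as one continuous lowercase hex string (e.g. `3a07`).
L7: halt op=0x7:4|pad=0:12 ⇒ 0x7000 ⇒ big 70 00
L8: lsr op=0xc:4|rd=2:3|rs=1:3|pad=0:6 ⇒ 0xc440 ⇒ big c4 40

7000c440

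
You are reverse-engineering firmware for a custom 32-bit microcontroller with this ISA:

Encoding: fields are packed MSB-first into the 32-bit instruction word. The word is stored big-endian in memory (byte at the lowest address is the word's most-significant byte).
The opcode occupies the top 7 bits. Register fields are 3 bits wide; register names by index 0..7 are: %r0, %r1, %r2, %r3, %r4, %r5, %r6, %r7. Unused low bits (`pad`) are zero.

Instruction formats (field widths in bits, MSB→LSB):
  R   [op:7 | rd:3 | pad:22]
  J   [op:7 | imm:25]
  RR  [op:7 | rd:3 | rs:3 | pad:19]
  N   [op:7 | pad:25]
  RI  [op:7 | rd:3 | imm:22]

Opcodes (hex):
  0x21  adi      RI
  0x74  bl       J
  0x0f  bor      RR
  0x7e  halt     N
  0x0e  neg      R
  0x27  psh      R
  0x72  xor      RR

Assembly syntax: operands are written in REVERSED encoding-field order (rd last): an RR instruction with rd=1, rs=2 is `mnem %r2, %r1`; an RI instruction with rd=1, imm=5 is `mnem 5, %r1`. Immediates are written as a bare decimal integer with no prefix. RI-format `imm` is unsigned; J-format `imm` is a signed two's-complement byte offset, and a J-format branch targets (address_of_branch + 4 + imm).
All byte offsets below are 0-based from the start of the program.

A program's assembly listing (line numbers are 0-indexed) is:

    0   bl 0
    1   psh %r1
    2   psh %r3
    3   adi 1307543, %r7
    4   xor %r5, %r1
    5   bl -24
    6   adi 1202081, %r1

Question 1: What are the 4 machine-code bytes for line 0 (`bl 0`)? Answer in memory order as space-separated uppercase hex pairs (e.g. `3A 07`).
E8 00 00 00

L0: bl op=0x74:7|imm=0:25 ⇒ 0xe8000000 ⇒ big e8 00 00 00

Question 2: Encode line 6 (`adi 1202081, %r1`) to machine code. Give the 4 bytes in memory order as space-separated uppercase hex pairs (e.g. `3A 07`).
42 52 57 A1

line 6 (adi): pack op=0x21:7|rd=1:3|imm=1202081:22 = 0x425257a1; big→ 42 52 57 a1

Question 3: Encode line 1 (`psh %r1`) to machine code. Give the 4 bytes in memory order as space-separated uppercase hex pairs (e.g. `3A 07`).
1. psh fields op=0x27:7|rd=1:3|pad=0:22 → word 4e400000h → 4e 40 00 00

4E 40 00 00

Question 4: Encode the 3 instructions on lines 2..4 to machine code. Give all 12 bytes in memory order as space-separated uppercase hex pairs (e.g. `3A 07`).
2. psh fields op=0x27:7|rd=3:3|pad=0:22 → word 4ec00000h → 4e c0 00 00
3. adi fields op=0x21:7|rd=7:3|imm=1307543:22 → word 43d3f397h → 43 d3 f3 97
4. xor fields op=0x72:7|rd=1:3|rs=5:3|pad=0:19 → word e4680000h → e4 68 00 00

4E C0 00 00 43 D3 F3 97 E4 68 00 00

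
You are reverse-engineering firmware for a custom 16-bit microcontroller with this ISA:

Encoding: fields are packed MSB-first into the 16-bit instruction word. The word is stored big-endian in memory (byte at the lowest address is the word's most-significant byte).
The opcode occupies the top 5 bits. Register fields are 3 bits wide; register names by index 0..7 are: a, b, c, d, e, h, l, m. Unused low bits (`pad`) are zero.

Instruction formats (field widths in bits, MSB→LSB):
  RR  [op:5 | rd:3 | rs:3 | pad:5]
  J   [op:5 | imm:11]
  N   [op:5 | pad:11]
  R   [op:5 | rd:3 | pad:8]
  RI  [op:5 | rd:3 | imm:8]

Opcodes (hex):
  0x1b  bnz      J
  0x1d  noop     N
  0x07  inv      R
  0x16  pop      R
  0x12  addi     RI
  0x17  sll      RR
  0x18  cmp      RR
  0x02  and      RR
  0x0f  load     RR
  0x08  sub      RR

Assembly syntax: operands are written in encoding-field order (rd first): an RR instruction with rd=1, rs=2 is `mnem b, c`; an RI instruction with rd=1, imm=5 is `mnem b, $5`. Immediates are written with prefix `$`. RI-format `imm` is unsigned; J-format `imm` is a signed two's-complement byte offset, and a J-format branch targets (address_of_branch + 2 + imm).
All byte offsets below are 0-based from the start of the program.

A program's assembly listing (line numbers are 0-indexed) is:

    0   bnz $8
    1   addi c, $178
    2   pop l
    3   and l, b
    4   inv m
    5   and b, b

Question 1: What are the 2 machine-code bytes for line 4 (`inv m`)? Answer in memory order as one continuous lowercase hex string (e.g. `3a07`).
3f00

4. inv fields op=0x7:5|rd=7:3|pad=0:8 → word 3f00h → 3f 00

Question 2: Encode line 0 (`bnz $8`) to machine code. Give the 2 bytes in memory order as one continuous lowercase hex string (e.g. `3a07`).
d808

line 0 (bnz): pack op=0x1b:5|imm=8:11 = 0xd808; big→ d8 08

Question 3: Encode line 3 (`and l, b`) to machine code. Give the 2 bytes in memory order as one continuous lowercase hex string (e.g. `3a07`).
3. and fields op=0x2:5|rd=6:3|rs=1:3|pad=0:5 → word 1620h → 16 20

1620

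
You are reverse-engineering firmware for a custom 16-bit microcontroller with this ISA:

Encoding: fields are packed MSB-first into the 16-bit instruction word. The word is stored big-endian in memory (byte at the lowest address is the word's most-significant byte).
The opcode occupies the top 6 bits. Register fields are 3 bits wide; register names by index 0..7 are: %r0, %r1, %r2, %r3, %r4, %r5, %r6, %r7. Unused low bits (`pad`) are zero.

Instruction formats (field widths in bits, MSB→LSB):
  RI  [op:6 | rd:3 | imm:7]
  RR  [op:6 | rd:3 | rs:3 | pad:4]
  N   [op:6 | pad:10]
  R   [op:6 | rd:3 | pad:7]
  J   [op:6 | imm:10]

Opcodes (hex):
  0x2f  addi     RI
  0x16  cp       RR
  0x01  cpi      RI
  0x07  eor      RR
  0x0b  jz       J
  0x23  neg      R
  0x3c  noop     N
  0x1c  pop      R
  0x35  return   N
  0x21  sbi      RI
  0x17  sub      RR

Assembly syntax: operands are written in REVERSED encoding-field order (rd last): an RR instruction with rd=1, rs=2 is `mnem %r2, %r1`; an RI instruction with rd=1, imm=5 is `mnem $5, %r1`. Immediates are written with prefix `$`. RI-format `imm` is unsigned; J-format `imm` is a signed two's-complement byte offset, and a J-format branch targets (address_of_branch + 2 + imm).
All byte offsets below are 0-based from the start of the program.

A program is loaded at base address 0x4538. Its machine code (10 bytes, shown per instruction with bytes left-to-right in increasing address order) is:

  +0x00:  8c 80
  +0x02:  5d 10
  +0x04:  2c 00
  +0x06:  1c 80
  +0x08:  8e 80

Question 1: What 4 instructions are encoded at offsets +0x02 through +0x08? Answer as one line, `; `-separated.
[02] 5d 10 → 0x5d10
  opcode bits[15:10]=0x17: sub/RR
  [9:7] rd=2 = %r2
  [6:4] rs=1 = %r1
[04] 2c 00 → 0x2c00
  opcode bits[15:10]=0xb: jz/J
  [9:0] imm=0 = $0
[06] 1c 80 → 0x1c80
  opcode bits[15:10]=0x7: eor/RR
  [9:7] rd=1 = %r1
  [6:4] rs=0 = %r0
[08] 8e 80 → 0x8e80
  opcode bits[15:10]=0x23: neg/R
  [9:7] rd=5 = %r5

sub %r1, %r2; jz $0; eor %r0, %r1; neg %r5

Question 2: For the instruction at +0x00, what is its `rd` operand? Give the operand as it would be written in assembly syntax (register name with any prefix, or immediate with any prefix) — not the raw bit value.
[00] 8c 80 → 0x8c80
  op=0x8c80>>10=0x23 ⇒ neg (R)
  rd: (w>>7)&0x7=0x1 → %r1

%r1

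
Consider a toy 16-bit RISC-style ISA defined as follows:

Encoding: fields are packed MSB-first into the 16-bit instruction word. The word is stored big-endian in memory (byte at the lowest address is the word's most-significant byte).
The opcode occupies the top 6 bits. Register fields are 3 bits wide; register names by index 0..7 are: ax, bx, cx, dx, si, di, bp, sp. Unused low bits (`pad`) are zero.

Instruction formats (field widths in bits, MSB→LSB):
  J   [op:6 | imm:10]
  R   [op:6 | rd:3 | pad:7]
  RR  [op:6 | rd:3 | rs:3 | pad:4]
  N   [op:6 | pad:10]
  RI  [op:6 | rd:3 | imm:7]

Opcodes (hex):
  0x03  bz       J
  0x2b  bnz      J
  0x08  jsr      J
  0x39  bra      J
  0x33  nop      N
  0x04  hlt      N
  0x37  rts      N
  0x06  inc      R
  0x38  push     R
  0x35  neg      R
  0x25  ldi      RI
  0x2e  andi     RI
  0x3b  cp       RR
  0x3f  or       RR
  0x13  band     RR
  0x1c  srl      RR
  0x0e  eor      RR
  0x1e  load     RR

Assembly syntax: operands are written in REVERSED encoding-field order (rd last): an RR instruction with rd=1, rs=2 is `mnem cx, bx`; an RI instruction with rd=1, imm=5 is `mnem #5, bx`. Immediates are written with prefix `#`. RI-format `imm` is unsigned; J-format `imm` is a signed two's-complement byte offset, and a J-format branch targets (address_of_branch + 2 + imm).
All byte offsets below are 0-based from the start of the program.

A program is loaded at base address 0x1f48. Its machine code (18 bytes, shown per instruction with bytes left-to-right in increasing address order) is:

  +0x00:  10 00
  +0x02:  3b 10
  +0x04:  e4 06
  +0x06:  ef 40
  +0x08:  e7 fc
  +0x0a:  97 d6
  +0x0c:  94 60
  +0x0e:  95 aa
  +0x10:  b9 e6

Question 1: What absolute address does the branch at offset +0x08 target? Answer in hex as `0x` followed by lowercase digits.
0x1f4e

@+08  big-endian(e7 fc) = 0xe7fc
  top 6b → 0x39 → bra [J]
  imm@[9:0]=0x3fc (s10→-4) ⇒ #-4
  target = base 0x1f48 + off 0x08 + 2 + imm -4 = 0x1f4e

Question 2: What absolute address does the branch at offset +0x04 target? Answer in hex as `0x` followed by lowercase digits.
@+04  big-endian(e4 06) = 0xe406
  op=0xe406>>10=0x39 ⇒ bra (J)
  imm@[9:0]=0x6 ⇒ #6
  target = base 0x1f48 + off 0x04 + 2 + imm 6 = 0x1f54

0x1f54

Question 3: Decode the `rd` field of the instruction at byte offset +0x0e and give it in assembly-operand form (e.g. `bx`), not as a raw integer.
[0e] 95 aa → 0x95aa
  op=0x95aa>>10=0x25 ⇒ ldi (RI)
  rd@[9:7]=0x3 ⇒ dx
  imm@[6:0]=0x2a ⇒ #42

dx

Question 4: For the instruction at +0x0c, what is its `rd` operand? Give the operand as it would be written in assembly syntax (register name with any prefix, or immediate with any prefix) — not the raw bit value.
@+0c  big-endian(94 60) = 0x9460
  top 6b → 0x25 → ldi [RI]
  rd@[9:7]=0x0 ⇒ ax
  imm@[6:0]=0x60 ⇒ #96

ax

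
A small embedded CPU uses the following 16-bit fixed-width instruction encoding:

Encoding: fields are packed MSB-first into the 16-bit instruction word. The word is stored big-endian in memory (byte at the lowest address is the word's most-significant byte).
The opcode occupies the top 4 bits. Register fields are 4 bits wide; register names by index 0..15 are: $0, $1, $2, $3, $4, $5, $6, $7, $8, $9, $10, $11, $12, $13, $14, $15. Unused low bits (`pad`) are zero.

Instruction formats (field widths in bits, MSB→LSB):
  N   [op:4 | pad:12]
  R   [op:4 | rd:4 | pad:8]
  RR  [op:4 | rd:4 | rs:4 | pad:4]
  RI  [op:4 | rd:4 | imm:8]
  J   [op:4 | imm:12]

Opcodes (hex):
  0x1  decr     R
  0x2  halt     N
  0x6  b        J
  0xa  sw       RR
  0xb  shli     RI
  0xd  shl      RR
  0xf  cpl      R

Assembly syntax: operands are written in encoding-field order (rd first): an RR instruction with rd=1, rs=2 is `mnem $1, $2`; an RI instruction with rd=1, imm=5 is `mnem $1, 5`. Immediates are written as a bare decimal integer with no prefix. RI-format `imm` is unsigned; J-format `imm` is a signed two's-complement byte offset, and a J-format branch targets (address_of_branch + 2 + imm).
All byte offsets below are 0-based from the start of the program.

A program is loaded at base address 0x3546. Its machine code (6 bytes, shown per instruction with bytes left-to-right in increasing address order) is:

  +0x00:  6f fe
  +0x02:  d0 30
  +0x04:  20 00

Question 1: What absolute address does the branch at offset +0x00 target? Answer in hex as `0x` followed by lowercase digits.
@+00  big-endian(6f fe) = 0x6ffe
  top 4b → 0x6 → b [J]
  imm@[11:0]=0xffe (s12→-2) ⇒ -2
  target = base 0x3546 + off 0x00 + 2 + imm -2 = 0x3546

0x3546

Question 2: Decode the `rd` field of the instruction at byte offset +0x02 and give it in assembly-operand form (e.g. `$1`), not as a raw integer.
$0

[02] d0 30 → 0xd030
  opcode bits[15:12]=0xd: shl/RR
  rd: (w>>8)&0xf=0x0 → $0
  rs: (w>>4)&0xf=0x3 → $3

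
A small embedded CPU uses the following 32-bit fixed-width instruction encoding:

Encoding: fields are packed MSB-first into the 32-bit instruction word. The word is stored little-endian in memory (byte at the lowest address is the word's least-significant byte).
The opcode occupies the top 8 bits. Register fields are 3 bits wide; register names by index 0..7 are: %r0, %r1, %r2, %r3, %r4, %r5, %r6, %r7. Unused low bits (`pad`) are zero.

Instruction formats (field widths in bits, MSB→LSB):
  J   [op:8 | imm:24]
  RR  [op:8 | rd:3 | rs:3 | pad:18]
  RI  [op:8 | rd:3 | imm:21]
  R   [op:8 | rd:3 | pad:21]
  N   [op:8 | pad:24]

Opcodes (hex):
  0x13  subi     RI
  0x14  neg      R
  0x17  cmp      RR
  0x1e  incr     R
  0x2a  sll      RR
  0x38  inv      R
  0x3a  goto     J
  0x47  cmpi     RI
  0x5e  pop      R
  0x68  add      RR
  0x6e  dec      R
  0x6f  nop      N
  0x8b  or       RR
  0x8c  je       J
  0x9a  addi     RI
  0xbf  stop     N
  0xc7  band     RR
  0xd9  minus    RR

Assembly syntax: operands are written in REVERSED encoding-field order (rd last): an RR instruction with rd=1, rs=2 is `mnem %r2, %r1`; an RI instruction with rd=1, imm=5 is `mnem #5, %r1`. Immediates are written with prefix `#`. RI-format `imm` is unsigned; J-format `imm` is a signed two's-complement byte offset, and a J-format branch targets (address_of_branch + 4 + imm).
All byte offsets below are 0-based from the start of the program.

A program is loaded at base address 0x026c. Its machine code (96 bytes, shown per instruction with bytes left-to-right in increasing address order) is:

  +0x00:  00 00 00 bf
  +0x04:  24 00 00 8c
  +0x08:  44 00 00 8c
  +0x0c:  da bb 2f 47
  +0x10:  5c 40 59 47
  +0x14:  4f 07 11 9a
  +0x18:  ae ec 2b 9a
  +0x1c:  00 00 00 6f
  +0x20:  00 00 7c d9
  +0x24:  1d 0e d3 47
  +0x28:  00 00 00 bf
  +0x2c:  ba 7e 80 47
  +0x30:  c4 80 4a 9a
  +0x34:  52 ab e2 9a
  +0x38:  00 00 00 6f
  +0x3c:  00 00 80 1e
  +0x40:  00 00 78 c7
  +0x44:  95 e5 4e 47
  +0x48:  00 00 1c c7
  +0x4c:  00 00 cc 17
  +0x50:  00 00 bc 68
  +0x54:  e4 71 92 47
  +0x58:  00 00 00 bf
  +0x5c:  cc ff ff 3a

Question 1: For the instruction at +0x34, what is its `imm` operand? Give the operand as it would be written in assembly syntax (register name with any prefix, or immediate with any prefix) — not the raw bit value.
#174930

@+34  little-endian(52 ab e2 9a) = 0x9ae2ab52
  op=0x9ae2ab52>>24=0x9a ⇒ addi (RI)
  rd: (w>>21)&0x7=0x7 → %r7
  imm: (w>>0)&0x1fffff=0x2ab52 → #174930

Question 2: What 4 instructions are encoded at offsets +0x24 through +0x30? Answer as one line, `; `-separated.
[24] 1d 0e d3 47 → 0x47d30e1d
  op=0x47d30e1d>>24=0x47 ⇒ cmpi (RI)
  rd: (w>>21)&0x7=0x6 → %r6
  imm: (w>>0)&0x1fffff=0x130e1d → #1248797
[28] 00 00 00 bf → 0xbf000000
  op=0xbf000000>>24=0xbf ⇒ stop (N)
[2c] ba 7e 80 47 → 0x47807eba
  op=0x47807eba>>24=0x47 ⇒ cmpi (RI)
  rd: (w>>21)&0x7=0x4 → %r4
  imm: (w>>0)&0x1fffff=0x7eba → #32442
[30] c4 80 4a 9a → 0x9a4a80c4
  op=0x9a4a80c4>>24=0x9a ⇒ addi (RI)
  rd: (w>>21)&0x7=0x2 → %r2
  imm: (w>>0)&0x1fffff=0xa80c4 → #688324

cmpi #1248797, %r6; stop; cmpi #32442, %r4; addi #688324, %r2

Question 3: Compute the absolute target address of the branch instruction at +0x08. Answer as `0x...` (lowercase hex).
@+08  little-endian(44 00 00 8c) = 0x8c000044
  top 8b → 0x8c → je [J]
  [23:0] imm=68 = #68
  target = base 0x026c + off 0x08 + 4 + imm 68 = 0x02bc

0x02bc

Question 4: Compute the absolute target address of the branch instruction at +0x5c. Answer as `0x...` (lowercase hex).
+0x5c: cc ff ff 3a ⇒ word 0x3affffcc (little)
  top 8b → 0x3a → goto [J]
  [23:0] imm=16777164 (s24→-52) = #-52
  target = base 0x026c + off 0x5c + 4 + imm -52 = 0x0298

0x0298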